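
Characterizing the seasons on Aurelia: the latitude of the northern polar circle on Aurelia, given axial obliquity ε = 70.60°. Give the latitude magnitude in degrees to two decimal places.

The polar circle is the lowest latitude that experiences at least one full rotation of continuous daylight at the northern-summer solstice; it lies at |φ| = 90° − ε = 90° − 70.60° = 19.40°.

19.40°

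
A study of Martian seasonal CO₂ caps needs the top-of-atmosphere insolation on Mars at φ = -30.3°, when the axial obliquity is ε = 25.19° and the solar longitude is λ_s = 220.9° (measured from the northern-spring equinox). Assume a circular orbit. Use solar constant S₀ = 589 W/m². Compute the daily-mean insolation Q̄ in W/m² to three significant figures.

Solar declination: sin δ = sin ε · sin λ_s = sin 25.19° × sin 220.9° = -0.27867, so δ = -16.181°.
cos H₀ = −tan(-30.3°) tan(-16.181°) = -0.1696, H₀ = 1.7412 rad.
Bracket: H₀ sin φ sin δ + cos φ cos δ sin H₀ = 1.7412×-0.50453×-0.27867 + 0.86340×0.96039×0.98552 = 0.244808 + 0.817194 = 1.062002.
Q̄ = (S₀/π) × [bracket] = (589/π) × 1.062002 = 199.1 W/m².

Q̄ ≈ 199 W/m²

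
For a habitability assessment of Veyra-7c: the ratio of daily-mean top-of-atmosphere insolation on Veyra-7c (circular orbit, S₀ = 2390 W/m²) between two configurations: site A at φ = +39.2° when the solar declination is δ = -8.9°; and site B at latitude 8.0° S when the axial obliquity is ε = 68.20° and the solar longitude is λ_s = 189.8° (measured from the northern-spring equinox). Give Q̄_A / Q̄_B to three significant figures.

Q̄_A / Q̄_B ≈ 0.611

— Configuration A (φ=+39.2°):
cos H₀ = −tan(+39.2°) tan(-8.900°) = 0.1277, H₀ = 1.4427 rad.
Bracket: H₀ sin φ sin δ + cos φ cos δ sin H₀ = 1.4427×0.63203×-0.15471 + 0.77494×0.98796×0.99181 = -0.141069 + 0.759339 = 0.618270.
Q̄ = (S₀/π) × [bracket] = (2390/π) × 0.618270 = 470.36 W/m².
— Configuration B (φ=-8.0°):
Solar declination: sin δ = sin ε · sin λ_s = sin 68.20° × sin 189.8° = -0.15804, so δ = -9.093°.
cos H₀ = −tan(-8.0°) tan(-9.093°) = -0.0225, H₀ = 1.5933 rad.
Bracket: H₀ sin φ sin δ + cos φ cos δ sin H₀ = 1.5933×-0.13917×-0.15804 + 0.99027×0.98743×0.99975 = 0.035044 + 0.977578 = 1.012622.
Q̄ = (S₀/π) × [bracket] = (2390/π) × 1.012622 = 770.36 W/m².
Ratio Q̄_A / Q̄_B = 470.36 / 770.36 = 0.6106.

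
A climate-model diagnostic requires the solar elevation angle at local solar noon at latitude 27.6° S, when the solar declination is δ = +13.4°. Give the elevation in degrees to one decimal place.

At local noon the hour angle is zero, so the zenith angle equals |φ − δ| = |-27.6° − (+13.400°)| = 41.000°.
Elevation = 90° − 41.000° = 49.0°.

49.0°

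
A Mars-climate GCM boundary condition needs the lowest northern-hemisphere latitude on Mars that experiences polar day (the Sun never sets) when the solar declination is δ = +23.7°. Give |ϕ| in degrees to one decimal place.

Polar day requires cos h₀ = −tan ϕ tan δ ≤ −1, i.e. tan ϕ tan δ ≥ 1.
The boundary is |tan ϕ| · |tan δ| = 1, so |ϕ| = 90° − |δ| = 90° − 23.7° = 66.3° in the northern hemisphere.

|ϕ| = 66.3°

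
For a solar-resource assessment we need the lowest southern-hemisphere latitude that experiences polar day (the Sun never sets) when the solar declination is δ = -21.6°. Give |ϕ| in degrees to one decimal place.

|ϕ| = 68.4°

Polar day requires cos h₀ = −tan ϕ tan δ ≤ −1, i.e. tan ϕ tan δ ≥ 1.
The boundary is |tan ϕ| · |tan δ| = 1, so |ϕ| = 90° − |δ| = 90° − 21.6° = 68.4° in the southern hemisphere.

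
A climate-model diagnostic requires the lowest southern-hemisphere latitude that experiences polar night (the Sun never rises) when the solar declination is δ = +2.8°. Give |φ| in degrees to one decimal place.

Polar night requires cos H₀ = −tan φ tan δ ≥ 1, i.e. tan φ tan δ ≤ −1.
The boundary is |tan φ| · |tan δ| = 1, so |φ| = 90° − |δ| = 90° − 2.8° = 87.2° in the southern hemisphere.

|φ| = 87.2°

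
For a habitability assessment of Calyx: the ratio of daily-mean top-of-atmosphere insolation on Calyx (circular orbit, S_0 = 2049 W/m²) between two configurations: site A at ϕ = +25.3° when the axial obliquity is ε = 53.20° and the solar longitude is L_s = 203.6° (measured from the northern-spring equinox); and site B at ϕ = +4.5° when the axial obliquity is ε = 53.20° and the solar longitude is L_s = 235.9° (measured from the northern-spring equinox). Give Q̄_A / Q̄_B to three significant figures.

— Configuration A (ϕ=+25.3°):
Solar declination: sin δ = sin ε · sin L_s = sin 53.20° × sin 203.6° = -0.32057, so δ = -18.698°.
cos h₀ = −tan(+25.3°) tan(-18.698°) = 0.1600, h₀ = 1.4101 rad.
Bracket: h₀ sin ϕ sin δ + cos ϕ cos δ sin h₀ = 1.4101×0.42736×-0.32057 + 0.90408×0.94722×0.98712 = -0.193182 + 0.845333 = 0.652151.
Q̄ = (S_0/π) × [bracket] = (2049/π) × 0.652151 = 425.34 W/m².
— Configuration B (ϕ=+4.5°):
Solar declination: sin δ = sin ε · sin L_s = sin 53.20° × sin 235.9° = -0.66305, so δ = -41.533°.
cos h₀ = −tan(+4.5°) tan(-41.533°) = 0.0697, h₀ = 1.5010 rad.
Bracket: h₀ sin ϕ sin δ + cos ϕ cos δ sin h₀ = 1.5010×0.07846×-0.66305 + 0.99692×0.74857×0.99757 = -0.078086 + 0.744451 = 0.666365.
Q̄ = (S_0/π) × [bracket] = (2049/π) × 0.666365 = 434.61 W/m².
Ratio Q̄_A / Q̄_B = 425.34 / 434.61 = 0.9787.

Q̄_A / Q̄_B ≈ 0.979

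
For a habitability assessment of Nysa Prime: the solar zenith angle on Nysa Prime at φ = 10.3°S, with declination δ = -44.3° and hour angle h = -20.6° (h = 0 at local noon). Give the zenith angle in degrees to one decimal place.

cos θ_z = sin φ sin δ + cos φ cos δ cos h = 0.124878 + 0.659135 = 0.784013.
θ_z = arccos(0.784013) = 38.4°.

θ_z = 38.4°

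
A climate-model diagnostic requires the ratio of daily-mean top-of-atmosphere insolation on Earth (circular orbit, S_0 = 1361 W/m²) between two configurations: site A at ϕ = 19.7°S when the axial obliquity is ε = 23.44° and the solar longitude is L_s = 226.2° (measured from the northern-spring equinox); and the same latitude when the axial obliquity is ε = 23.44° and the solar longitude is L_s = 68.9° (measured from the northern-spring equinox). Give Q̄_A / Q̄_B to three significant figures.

Q̄_A / Q̄_B ≈ 1.54

— Configuration A (ϕ=-19.7°):
Solar declination: sin δ = sin ε · sin L_s = sin 23.44° × sin 226.2° = -0.28711, so δ = -16.685°.
cos h₀ = −tan(-19.7°) tan(-16.685°) = -0.1073, h₀ = 1.6783 rad.
Bracket: h₀ sin ϕ sin δ + cos ϕ cos δ sin h₀ = 1.6783×-0.33710×-0.28711 + 0.94147×0.95790×0.99422 = 0.162434 + 0.896622 = 1.059056.
Q̄ = (S_0/π) × [bracket] = (1361/π) × 1.059056 = 458.80 W/m².
— Configuration B (ϕ=-19.7°):
Solar declination: sin δ = sin ε · sin L_s = sin 23.44° × sin 68.9° = 0.37112, so δ = +21.785°.
cos h₀ = −tan(-19.7°) tan(+21.785°) = 0.1431, h₀ = 1.4272 rad.
Bracket: h₀ sin ϕ sin δ + cos ϕ cos δ sin h₀ = 1.4272×-0.33710×0.37112 + 0.94147×0.92859×0.98971 = -0.178549 + 0.865244 = 0.686695.
Q̄ = (S_0/π) × [bracket] = (1361/π) × 0.686695 = 297.49 W/m².
Ratio Q̄_A / Q̄_B = 458.80 / 297.49 = 1.542.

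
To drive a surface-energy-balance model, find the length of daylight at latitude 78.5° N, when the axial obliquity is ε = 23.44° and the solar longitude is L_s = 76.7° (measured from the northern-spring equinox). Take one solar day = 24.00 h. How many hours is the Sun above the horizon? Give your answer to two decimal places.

24.00 h

Solar declination: sin δ = sin ε · sin L_s = sin 23.44° × sin 76.7° = 0.38712, so δ = +22.775°.
Sunrise equation: cos h₀ = −tan ϕ · tan δ = -2.0637 ≤ −1, so the Sun never sets (polar day) and h₀ = π.
Daylight = 2h₀/(2π) × 24.00 h = (3.1416/π) × 24.00 = 24.00 h.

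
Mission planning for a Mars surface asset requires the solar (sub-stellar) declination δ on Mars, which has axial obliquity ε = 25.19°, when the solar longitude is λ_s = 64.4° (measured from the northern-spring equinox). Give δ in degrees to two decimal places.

δ = +22.57°

sin δ = sin ε · sin λ_s = sin 25.19° × sin 64.4° = 0.383839.
δ = arcsin(0.383839) = +22.57°.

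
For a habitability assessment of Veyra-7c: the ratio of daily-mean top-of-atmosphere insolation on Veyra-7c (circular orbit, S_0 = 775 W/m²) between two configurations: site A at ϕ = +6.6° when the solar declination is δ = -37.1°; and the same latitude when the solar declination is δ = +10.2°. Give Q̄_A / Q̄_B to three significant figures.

— Configuration A (ϕ=+6.6°):
cos h₀ = −tan(+6.6°) tan(-37.100°) = 0.0875, h₀ = 1.4832 rad.
Bracket: h₀ sin ϕ sin δ + cos ϕ cos δ sin h₀ = 1.4832×0.11494×-0.60321 + 0.99337×0.79758×0.99616 = -0.102835 + 0.789250 = 0.686415.
Q̄ = (S_0/π) × [bracket] = (775/π) × 0.686415 = 169.33 W/m².
— Configuration B (ϕ=+6.6°):
cos h₀ = −tan(+6.6°) tan(+10.200°) = -0.0208, h₀ = 1.5916 rad.
Bracket: h₀ sin ϕ sin δ + cos ϕ cos δ sin h₀ = 1.5916×0.11494×0.17708 + 0.99337×0.98420×0.99978 = 0.032395 + 0.977460 = 1.009855.
Q̄ = (S_0/π) × [bracket] = (775/π) × 1.009855 = 249.12 W/m².
Ratio Q̄_A / Q̄_B = 169.33 / 249.12 = 0.6797.

Q̄_A / Q̄_B ≈ 0.680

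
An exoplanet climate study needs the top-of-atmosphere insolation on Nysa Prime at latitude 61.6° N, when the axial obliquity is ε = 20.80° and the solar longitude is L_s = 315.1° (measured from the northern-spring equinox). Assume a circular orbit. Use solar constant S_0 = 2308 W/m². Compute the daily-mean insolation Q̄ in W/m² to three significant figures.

Q̄ ≈ 123 W/m²

Solar declination: sin δ = sin ε · sin L_s = sin 20.80° × sin 315.1° = -0.25066, so δ = -14.517°.
cos h₀ = −tan(+61.6°) tan(-14.517°) = 0.4789, h₀ = 1.0714 rad.
Bracket: h₀ sin ϕ sin δ + cos ϕ cos δ sin h₀ = 1.0714×0.87965×-0.25066 + 0.47562×0.96808×0.87788 = -0.236236 + 0.404209 = 0.167973.
Q̄ = (S_0/π) × [bracket] = (2308/π) × 0.167973 = 123.4 W/m².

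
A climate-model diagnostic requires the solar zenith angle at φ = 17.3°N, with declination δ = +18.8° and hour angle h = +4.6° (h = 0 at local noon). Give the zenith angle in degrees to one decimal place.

θ_z = 4.6°

cos θ_z = sin φ sin δ + cos φ cos δ cos h = 0.095834 + 0.900912 = 0.996746.
θ_z = arccos(0.996746) = 4.6°.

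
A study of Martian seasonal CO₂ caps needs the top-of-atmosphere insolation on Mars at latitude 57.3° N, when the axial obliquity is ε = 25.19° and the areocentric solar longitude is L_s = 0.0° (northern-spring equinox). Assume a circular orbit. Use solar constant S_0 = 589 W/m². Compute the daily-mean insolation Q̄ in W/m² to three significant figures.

Q̄ ≈ 101 W/m²

sin δ = sin 25.19° × sin 0.0° = 0.00000, so δ = +0.000°.
cos h₀ = −tan(+57.3°) tan(+0.000°) = -0.0000, h₀ = 1.5708 rad.
Bracket: h₀ sin ϕ sin δ + cos ϕ cos δ sin h₀ = 1.5708×0.84151×0.00000 + 0.54024×1.00000×1.00000 = 0.000000 + 0.540240 = 0.540240.
Q̄ = (S_0/π) × [bracket] = (589/π) × 0.540240 = 101.3 W/m².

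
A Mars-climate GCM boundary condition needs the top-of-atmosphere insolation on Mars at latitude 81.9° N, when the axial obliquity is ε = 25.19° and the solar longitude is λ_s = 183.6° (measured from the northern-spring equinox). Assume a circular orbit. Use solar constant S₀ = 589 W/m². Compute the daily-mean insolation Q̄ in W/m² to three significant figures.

Solar declination: sin δ = sin ε · sin λ_s = sin 25.19° × sin 183.6° = -0.02672, so δ = -1.531°.
cos H₀ = −tan(+81.9°) tan(-1.531°) = 0.1878, H₀ = 1.3818 rad.
Bracket: H₀ sin φ sin δ + cos φ cos δ sin H₀ = 1.3818×0.99002×-0.02672 + 0.14090×0.99964×0.98220 = -0.036553 + 0.138342 = 0.101789.
Q̄ = (S₀/π) × [bracket] = (589/π) × 0.101789 = 19.08 W/m².

Q̄ ≈ 19.1 W/m²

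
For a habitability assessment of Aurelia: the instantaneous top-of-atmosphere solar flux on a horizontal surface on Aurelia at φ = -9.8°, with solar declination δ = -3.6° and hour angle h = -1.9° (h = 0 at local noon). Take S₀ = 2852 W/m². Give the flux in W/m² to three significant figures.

2.83e+03 W/m²

cos θ_z = sin φ sin δ + cos φ cos δ cos h = 0.010688 + 0.982923 = 0.993611.
Flux = S₀ · cos θ_z = 2852 × 0.993611 = 2834 W/m².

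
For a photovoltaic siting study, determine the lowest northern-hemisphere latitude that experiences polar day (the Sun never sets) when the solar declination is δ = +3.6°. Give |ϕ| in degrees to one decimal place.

|ϕ| = 86.4°

Polar day requires cos h₀ = −tan ϕ tan δ ≤ −1, i.e. tan ϕ tan δ ≥ 1.
The boundary is |tan ϕ| · |tan δ| = 1, so |ϕ| = 90° − |δ| = 90° − 3.6° = 86.4° in the northern hemisphere.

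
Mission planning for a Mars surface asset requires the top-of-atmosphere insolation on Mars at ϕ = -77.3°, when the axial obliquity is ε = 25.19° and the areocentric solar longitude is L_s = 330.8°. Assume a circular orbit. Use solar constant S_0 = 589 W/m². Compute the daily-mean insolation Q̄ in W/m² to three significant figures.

Q̄ ≈ 120 W/m²

sin δ = sin 25.19° × sin 330.8° = -0.20764, so δ = -11.984°.
cos h₀ = −tan(-77.3°) tan(-11.984°) = -0.9419, h₀ = 2.7991 rad.
Bracket: h₀ sin ϕ sin δ + cos ϕ cos δ sin h₀ = 2.7991×-0.97553×-0.20764 + 0.21985×0.97820×0.33585 = 0.566983 + 0.072227 = 0.639210.
Q̄ = (S_0/π) × [bracket] = (589/π) × 0.639210 = 119.8 W/m².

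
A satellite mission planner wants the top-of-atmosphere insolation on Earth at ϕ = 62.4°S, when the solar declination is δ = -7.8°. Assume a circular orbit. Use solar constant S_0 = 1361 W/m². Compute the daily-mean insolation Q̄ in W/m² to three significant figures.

Q̄ ≈ 288 W/m²

cos h₀ = −tan(-62.4°) tan(-7.800°) = -0.2620, h₀ = 1.8359 rad.
Bracket: h₀ sin ϕ sin δ + cos ϕ cos δ sin h₀ = 1.8359×-0.88620×-0.13572 + 0.46330×0.99075×0.96506 = 0.220813 + 0.442977 = 0.663790.
Q̄ = (S_0/π) × [bracket] = (1361/π) × 0.663790 = 287.6 W/m².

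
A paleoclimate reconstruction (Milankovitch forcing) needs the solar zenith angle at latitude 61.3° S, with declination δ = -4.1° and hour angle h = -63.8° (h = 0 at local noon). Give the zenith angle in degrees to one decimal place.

θ_z = 74.1°

cos θ_z = sin ϕ sin δ + cos ϕ cos δ cos h = 0.062714 + 0.211479 = 0.274193.
θ_z = arccos(0.274193) = 74.1°.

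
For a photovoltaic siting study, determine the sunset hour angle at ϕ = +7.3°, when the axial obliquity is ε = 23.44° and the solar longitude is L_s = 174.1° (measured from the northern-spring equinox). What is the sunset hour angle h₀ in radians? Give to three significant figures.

h₀ = 1.58 rad

Solar declination: sin δ = sin ε · sin L_s = sin 23.44° × sin 174.1° = 0.04089, so δ = +2.343°.
cos h₀ = −tan ϕ · tan δ = −tan(+7.3°) × tan(+2.343°) = -0.0052, so h₀ = 1.5760 rad = 90.30°.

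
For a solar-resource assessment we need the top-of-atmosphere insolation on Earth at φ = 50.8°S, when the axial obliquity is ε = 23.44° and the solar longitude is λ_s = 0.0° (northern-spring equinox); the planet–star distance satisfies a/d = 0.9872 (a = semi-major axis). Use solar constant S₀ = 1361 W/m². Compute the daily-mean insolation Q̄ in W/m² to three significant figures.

Q̄ ≈ 267 W/m²

Solar declination: sin δ = sin ε · sin λ_s = sin 23.44° × sin 0.0° = 0.00000, so δ = +0.000°.
cos H₀ = −tan(-50.8°) tan(+0.000°) = 0.0000, H₀ = 1.5708 rad.
Bracket: H₀ sin φ sin δ + cos φ cos δ sin H₀ = 1.5708×-0.77494×0.00000 + 0.63203×1.00000×1.00000 = -0.000000 + 0.632030 = 0.632030.
Inverse-square distance factor (a/d)² = 0.9872² = 0.974564.
Q̄ = (S₀/π) × 0.974564 × [bracket] = (1361/π) × 0.974564 × 0.632030 = 266.8 W/m².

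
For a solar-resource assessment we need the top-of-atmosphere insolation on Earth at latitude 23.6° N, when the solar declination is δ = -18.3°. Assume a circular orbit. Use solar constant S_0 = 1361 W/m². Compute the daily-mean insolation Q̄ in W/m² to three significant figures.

cos h₀ = −tan(+23.6°) tan(-18.300°) = 0.1445, h₀ = 1.4258 rad.
Bracket: h₀ sin ϕ sin δ + cos ϕ cos δ sin h₀ = 1.4258×0.40035×-0.31399 + 0.91636×0.94943×0.98951 = -0.179231 + 0.860893 = 0.681662.
Q̄ = (S_0/π) × [bracket] = (1361/π) × 0.681662 = 295.3 W/m².

Q̄ ≈ 295 W/m²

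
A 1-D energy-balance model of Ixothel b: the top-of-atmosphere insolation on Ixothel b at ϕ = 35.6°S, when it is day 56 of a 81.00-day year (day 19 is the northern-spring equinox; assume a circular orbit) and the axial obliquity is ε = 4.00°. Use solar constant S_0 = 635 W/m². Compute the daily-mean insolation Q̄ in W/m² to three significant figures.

Q̄ ≈ 161 W/m²

Solar longitude: L_s = 360° × (56 − 19)/81.00 = 164.444°.
sin δ = sin 4.00° × sin 164.444° = 0.01871, so δ = +1.072°.
cos h₀ = −tan(-35.6°) tan(+1.072°) = 0.0134, h₀ = 1.5574 rad.
Bracket: h₀ sin ϕ sin δ + cos ϕ cos δ sin h₀ = 1.5574×-0.58212×0.01871 + 0.81310×0.99983×0.99991 = -0.016962 + 0.812889 = 0.795927.
Q̄ = (S_0/π) × [bracket] = (635/π) × 0.795927 = 160.9 W/m².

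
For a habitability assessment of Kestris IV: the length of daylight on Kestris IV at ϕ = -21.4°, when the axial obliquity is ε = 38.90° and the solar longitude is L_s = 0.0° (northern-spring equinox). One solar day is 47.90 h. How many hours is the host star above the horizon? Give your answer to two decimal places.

Solar declination: sin δ = sin ε · sin L_s = sin 38.90° × sin 0.0° = 0.00000, so δ = +0.000°.
cos h₀ = −tan ϕ · tan δ = −tan(-21.4°) × tan(+0.000°) = 0.0000, so h₀ = 1.5708 rad = 90.00°.
Daylight = 2h₀/(2π) × 47.90 h = (1.5708/π) × 47.90 = 23.95 h.

23.95 h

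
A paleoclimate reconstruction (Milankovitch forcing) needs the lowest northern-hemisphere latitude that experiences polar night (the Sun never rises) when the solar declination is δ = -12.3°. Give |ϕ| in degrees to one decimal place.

|ϕ| = 77.7°

Polar night requires cos h₀ = −tan ϕ tan δ ≥ 1, i.e. tan ϕ tan δ ≤ −1.
The boundary is |tan ϕ| · |tan δ| = 1, so |ϕ| = 90° − |δ| = 90° − 12.3° = 77.7° in the northern hemisphere.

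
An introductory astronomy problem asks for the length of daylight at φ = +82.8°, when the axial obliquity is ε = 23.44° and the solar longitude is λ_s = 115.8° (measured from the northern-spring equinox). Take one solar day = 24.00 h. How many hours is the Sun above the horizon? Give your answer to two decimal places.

24.00 h

Solar declination: sin δ = sin ε · sin λ_s = sin 23.44° × sin 115.8° = 0.35814, so δ = +20.986°.
Sunrise equation: cos H₀ = −tan φ · tan δ = -3.0363 ≤ −1, so the Sun never sets (polar day) and H₀ = π.
Daylight = 2H₀/(2π) × 24.00 h = (3.1416/π) × 24.00 = 24.00 h.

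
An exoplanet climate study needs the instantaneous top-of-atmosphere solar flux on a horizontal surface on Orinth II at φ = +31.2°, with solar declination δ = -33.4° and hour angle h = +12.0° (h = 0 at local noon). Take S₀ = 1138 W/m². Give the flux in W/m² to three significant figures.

cos θ_z = sin φ sin δ + cos φ cos δ cos h = -0.285164 + 0.698494 = 0.413330.
Flux = S₀ · cos θ_z = 1138 × 0.413330 = 470.4 W/m².

470 W/m²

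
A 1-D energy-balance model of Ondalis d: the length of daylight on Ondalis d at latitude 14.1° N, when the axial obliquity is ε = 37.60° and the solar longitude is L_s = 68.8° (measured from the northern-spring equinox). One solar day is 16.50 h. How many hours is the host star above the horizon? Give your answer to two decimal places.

9.17 h

Solar declination: sin δ = sin ε · sin L_s = sin 37.60° × sin 68.8° = 0.56885, so δ = +34.670°.
cos h₀ = −tan ϕ · tan δ = −tan(+14.1°) × tan(+34.670°) = -0.1737, so h₀ = 1.7454 rad = 100.01°.
Daylight = 2h₀/(2π) × 16.50 h = (1.7454/π) × 16.50 = 9.17 h.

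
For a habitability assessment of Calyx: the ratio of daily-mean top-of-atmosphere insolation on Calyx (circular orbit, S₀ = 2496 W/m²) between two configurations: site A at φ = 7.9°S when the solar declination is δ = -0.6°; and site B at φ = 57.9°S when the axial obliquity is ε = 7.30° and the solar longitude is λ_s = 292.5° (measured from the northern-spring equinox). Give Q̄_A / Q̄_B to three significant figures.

— Configuration A (φ=-7.9°):
cos H₀ = −tan(-7.9°) tan(-0.600°) = -0.0015, H₀ = 1.5722 rad.
Bracket: H₀ sin φ sin δ + cos φ cos δ sin H₀ = 1.5722×-0.13744×-0.01047 + 0.99051×0.99995×1.00000 = 0.002262 + 0.990460 = 0.992722.
Q̄ = (S₀/π) × [bracket] = (2496/π) × 0.992722 = 788.72 W/m².
— Configuration B (φ=-57.9°):
Solar declination: sin δ = sin ε · sin λ_s = sin 7.30° × sin 292.5° = -0.11739, so δ = -6.742°.
cos H₀ = −tan(-57.9°) tan(-6.742°) = -0.1884, H₀ = 1.7604 rad.
Bracket: H₀ sin φ sin δ + cos φ cos δ sin H₀ = 1.7604×-0.84712×-0.11739 + 0.53140×0.99309×0.98208 = 0.175060 + 0.518271 = 0.693331.
Q̄ = (S₀/π) × [bracket] = (2496/π) × 0.693331 = 550.85 W/m².
Ratio Q̄_A / Q̄_B = 788.72 / 550.85 = 1.432.

Q̄_A / Q̄_B ≈ 1.43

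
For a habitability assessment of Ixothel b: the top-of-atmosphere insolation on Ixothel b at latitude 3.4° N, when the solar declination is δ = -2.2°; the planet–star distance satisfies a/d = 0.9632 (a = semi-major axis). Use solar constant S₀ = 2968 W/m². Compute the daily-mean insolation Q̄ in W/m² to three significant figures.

Q̄ ≈ 871 W/m²

cos H₀ = −tan(+3.4°) tan(-2.200°) = 0.0023, H₀ = 1.5685 rad.
Bracket: H₀ sin φ sin δ + cos φ cos δ sin H₀ = 1.5685×0.05931×-0.03839 + 0.99824×0.99926×1.00000 = -0.003571 + 0.997501 = 0.993930.
Inverse-square distance factor (a/d)² = 0.9632² = 0.927754.
Q̄ = (S₀/π) × 0.927754 × [bracket] = (2968/π) × 0.927754 × 0.993930 = 871.2 W/m².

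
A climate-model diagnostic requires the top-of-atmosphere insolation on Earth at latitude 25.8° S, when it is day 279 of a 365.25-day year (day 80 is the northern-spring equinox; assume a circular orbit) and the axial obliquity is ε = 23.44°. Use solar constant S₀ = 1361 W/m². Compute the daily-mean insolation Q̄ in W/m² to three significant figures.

Q̄ ≈ 421 W/m²

Solar longitude: λ_s = 360° × (279 − 80)/365.25 = 196.140°.
sin δ = sin 23.44° × sin 196.140° = -0.11058, so δ = -6.349°.
cos H₀ = −tan(-25.8°) tan(-6.349°) = -0.0538, H₀ = 1.6246 rad.
Bracket: H₀ sin φ sin δ + cos φ cos δ sin H₀ = 1.6246×-0.43523×-0.11058 + 0.90032×0.99387×0.99855 = 0.078188 + 0.893504 = 0.971692.
Q̄ = (S₀/π) × [bracket] = (1361/π) × 0.971692 = 421.0 W/m².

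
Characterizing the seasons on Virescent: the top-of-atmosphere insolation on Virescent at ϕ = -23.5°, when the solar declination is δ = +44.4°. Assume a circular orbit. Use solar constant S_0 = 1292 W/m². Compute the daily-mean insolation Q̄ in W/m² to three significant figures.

Q̄ ≈ 114 W/m²

cos h₀ = −tan(-23.5°) tan(+44.400°) = 0.4258, h₀ = 1.1310 rad.
Bracket: h₀ sin ϕ sin δ + cos ϕ cos δ sin h₀ = 1.1310×-0.39875×0.69966 + 0.91706×0.71447×0.90482 = -0.315537 + 0.592849 = 0.277312.
Q̄ = (S_0/π) × [bracket] = (1292/π) × 0.277312 = 114.0 W/m².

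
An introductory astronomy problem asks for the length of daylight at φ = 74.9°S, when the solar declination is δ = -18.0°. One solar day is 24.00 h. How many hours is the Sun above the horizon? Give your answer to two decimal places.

24.00 h

Sunrise equation: cos H₀ = −tan φ · tan δ = -1.2042 ≤ −1, so the Sun never sets (polar day) and H₀ = π.
Daylight = 2H₀/(2π) × 24.00 h = (3.1416/π) × 24.00 = 24.00 h.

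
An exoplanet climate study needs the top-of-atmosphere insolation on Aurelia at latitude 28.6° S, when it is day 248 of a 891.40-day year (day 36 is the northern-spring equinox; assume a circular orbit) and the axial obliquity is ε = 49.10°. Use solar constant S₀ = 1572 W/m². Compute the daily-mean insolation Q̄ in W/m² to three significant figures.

Solar longitude: λ_s = 360° × (248 − 36)/891.40 = 85.618°.
sin δ = sin 49.10° × sin 85.618° = 0.75364, so δ = +48.907°.
cos H₀ = −tan(-28.6°) tan(+48.907°) = 0.6251, H₀ = 0.8955 rad.
Bracket: H₀ sin φ sin δ + cos φ cos δ sin H₀ = 0.8955×-0.47869×0.75364 + 0.87798×0.65728×0.78050 = -0.323061 + 0.450410 = 0.127349.
Q̄ = (S₀/π) × [bracket] = (1572/π) × 0.127349 = 63.72 W/m².

Q̄ ≈ 63.7 W/m²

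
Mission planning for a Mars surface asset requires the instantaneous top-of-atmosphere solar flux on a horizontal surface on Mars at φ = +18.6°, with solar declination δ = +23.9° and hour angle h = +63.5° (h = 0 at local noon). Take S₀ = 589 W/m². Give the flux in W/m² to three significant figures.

cos θ_z = sin φ sin δ + cos φ cos δ cos h = 0.129224 + 0.386631 = 0.515855.
Flux = S₀ · cos θ_z = 589 × 0.515855 = 303.8 W/m².

304 W/m²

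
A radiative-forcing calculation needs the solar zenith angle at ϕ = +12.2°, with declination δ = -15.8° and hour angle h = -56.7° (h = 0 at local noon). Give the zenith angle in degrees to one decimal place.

θ_z = 62.7°

cos θ_z = sin ϕ sin δ + cos ϕ cos δ cos h = -0.057540 + 0.516349 = 0.458809.
θ_z = arccos(0.458809) = 62.7°.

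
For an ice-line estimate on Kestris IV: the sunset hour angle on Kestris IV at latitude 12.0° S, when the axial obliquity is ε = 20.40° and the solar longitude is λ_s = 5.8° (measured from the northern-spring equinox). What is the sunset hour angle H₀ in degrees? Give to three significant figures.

H₀ = 89.6°

Solar declination: sin δ = sin ε · sin λ_s = sin 20.40° × sin 5.8° = 0.03523, so δ = +2.019°.
cos H₀ = −tan φ · tan δ = −tan(-12.0°) × tan(+2.019°) = 0.0075, so H₀ = 1.5633 rad = 89.57°.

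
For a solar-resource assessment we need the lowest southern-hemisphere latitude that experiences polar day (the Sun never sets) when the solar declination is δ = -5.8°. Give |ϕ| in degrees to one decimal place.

Polar day requires cos h₀ = −tan ϕ tan δ ≤ −1, i.e. tan ϕ tan δ ≥ 1.
The boundary is |tan ϕ| · |tan δ| = 1, so |ϕ| = 90° − |δ| = 90° − 5.8° = 84.2° in the southern hemisphere.

|ϕ| = 84.2°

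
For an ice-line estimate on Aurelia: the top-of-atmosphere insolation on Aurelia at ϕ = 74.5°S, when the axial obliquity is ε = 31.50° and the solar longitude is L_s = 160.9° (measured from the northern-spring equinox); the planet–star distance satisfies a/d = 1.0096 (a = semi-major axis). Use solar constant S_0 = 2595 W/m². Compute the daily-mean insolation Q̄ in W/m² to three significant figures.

Q̄ ≈ 48.8 W/m²

Solar declination: sin δ = sin ε · sin L_s = sin 31.50° × sin 160.9° = 0.17097, so δ = +9.844°.
cos h₀ = −tan(-74.5°) tan(+9.844°) = 0.6257, h₀ = 0.8947 rad.
Bracket: h₀ sin ϕ sin δ + cos ϕ cos δ sin h₀ = 0.8947×-0.96363×0.17097 + 0.26724×0.98528×0.78005 = -0.147403 + 0.205392 = 0.057989.
Inverse-square distance factor (a/d)² = 1.0096² = 1.019292.
Q̄ = (S_0/π) × 1.019292 × [bracket] = (2595/π) × 1.019292 × 0.057989 = 48.82 W/m².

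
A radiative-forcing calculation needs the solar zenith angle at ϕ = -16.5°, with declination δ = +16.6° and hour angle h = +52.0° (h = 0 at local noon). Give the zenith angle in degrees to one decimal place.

θ_z = 61.0°

cos θ_z = sin ϕ sin δ + cos ϕ cos δ cos h = -0.081140 + 0.565706 = 0.484566.
θ_z = arccos(0.484566) = 61.0°.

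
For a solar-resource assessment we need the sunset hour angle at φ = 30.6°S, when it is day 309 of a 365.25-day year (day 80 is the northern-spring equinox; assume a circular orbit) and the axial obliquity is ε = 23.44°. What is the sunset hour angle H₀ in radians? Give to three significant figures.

Solar longitude: λ_s = 360° × (309 − 80)/365.25 = 225.708°.
sin δ = sin 23.44° × sin 225.708° = -0.28474, so δ = -16.543°.
cos H₀ = −tan φ · tan δ = −tan(-30.6°) × tan(-16.543°) = -0.1757, so H₀ = 1.7474 rad = 100.12°.

H₀ = 1.75 rad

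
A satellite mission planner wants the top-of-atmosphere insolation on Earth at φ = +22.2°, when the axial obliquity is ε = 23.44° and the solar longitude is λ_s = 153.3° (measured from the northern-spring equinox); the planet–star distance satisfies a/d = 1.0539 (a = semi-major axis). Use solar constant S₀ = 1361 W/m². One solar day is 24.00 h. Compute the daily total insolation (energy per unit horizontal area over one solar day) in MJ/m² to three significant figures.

42.4 MJ/m²

Solar declination: sin δ = sin ε · sin λ_s = sin 23.44° × sin 153.3° = 0.17873, so δ = +10.296°.
cos H₀ = −tan(+22.2°) tan(+10.296°) = -0.0741, H₀ = 1.6450 rad.
Bracket: H₀ sin φ sin δ + cos φ cos δ sin H₀ = 1.6450×0.37784×0.17873 + 0.92587×0.98390×0.99725 = 0.111089 + 0.908458 = 1.019547.
Inverse-square distance factor (a/d)² = 1.0539² = 1.110705.
Q̄ = (S₀/π) × 1.110705 × [bracket] = (1361/π) × 1.110705 × 1.019547 = 490.58 W/m².
Daily total = Q̄ × 24.00 h × 3600 s/h = 490.58 × 24.00 × 3600 / 10⁶ = 42.39 MJ/m².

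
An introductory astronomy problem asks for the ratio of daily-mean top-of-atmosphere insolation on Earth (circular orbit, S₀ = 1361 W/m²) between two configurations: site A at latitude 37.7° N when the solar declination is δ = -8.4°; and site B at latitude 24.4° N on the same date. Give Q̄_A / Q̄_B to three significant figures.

— Configuration A (φ=+37.7°):
cos H₀ = −tan(+37.7°) tan(-8.400°) = 0.1141, H₀ = 1.4564 rad.
Bracket: H₀ sin φ sin δ + cos φ cos δ sin H₀ = 1.4564×0.61153×-0.14608 + 0.79122×0.98927×0.99347 = -0.130104 + 0.777619 = 0.647515.
Q̄ = (S₀/π) × [bracket] = (1361/π) × 0.647515 = 280.52 W/m².
— Configuration B (φ=+24.4°):
cos H₀ = −tan(+24.4°) tan(-8.400°) = 0.0670, H₀ = 1.5038 rad.
Bracket: H₀ sin φ sin δ + cos φ cos δ sin H₀ = 1.5038×0.41310×-0.14608 + 0.91068×0.98927×0.99775 = -0.090748 + 0.898881 = 0.808133.
Q̄ = (S₀/π) × [bracket] = (1361/π) × 0.808133 = 350.10 W/m².
Ratio Q̄_A / Q̄_B = 280.52 / 350.10 = 0.8013.

Q̄_A / Q̄_B ≈ 0.801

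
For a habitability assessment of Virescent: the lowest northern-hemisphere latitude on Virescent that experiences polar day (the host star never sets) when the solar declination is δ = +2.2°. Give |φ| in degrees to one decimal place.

|φ| = 87.8°

Polar day requires cos H₀ = −tan φ tan δ ≤ −1, i.e. tan φ tan δ ≥ 1.
The boundary is |tan φ| · |tan δ| = 1, so |φ| = 90° − |δ| = 90° − 2.2° = 87.8° in the northern hemisphere.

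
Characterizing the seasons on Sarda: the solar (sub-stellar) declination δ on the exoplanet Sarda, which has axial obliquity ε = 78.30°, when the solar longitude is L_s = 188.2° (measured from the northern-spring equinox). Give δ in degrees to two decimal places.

δ = -8.03°

sin δ = sin ε · sin L_s = sin 78.30° × sin 188.2° = -0.139666.
δ = arcsin(-0.139666) = -8.03°.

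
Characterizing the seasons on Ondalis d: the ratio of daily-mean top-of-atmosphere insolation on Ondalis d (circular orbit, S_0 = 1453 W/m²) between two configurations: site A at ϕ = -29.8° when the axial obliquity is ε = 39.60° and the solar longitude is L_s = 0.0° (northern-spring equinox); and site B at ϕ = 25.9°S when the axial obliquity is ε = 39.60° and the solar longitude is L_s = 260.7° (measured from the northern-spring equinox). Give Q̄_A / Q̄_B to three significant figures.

— Configuration A (ϕ=-29.8°):
Solar declination: sin δ = sin ε · sin L_s = sin 39.60° × sin 0.0° = 0.00000, so δ = +0.000°.
cos h₀ = −tan(-29.8°) tan(+0.000°) = 0.0000, h₀ = 1.5708 rad.
Bracket: h₀ sin ϕ sin δ + cos ϕ cos δ sin h₀ = 1.5708×-0.49697×0.00000 + 0.86777×1.00000×1.00000 = -0.000000 + 0.867770 = 0.867770.
Q̄ = (S_0/π) × [bracket] = (1453/π) × 0.867770 = 401.35 W/m².
— Configuration B (ϕ=-25.9°):
Solar declination: sin δ = sin ε · sin L_s = sin 39.60° × sin 260.7° = -0.62905, so δ = -38.980°.
cos h₀ = −tan(-25.9°) tan(-38.980°) = -0.3929, h₀ = 1.9746 rad.
Bracket: h₀ sin ϕ sin δ + cos ϕ cos δ sin h₀ = 1.9746×-0.43680×-0.62905 + 0.89956×0.77737×0.91957 = 0.542559 + 0.643047 = 1.185606.
Q̄ = (S_0/π) × [bracket] = (1453/π) × 1.185606 = 548.35 W/m².
Ratio Q̄_A / Q̄_B = 401.35 / 548.35 = 0.7319.

Q̄_A / Q̄_B ≈ 0.732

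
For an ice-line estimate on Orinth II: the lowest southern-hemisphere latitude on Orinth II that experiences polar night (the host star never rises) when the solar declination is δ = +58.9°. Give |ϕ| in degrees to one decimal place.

|ϕ| = 31.1°

Polar night requires cos h₀ = −tan ϕ tan δ ≥ 1, i.e. tan ϕ tan δ ≤ −1.
The boundary is |tan ϕ| · |tan δ| = 1, so |ϕ| = 90° − |δ| = 90° − 58.9° = 31.1° in the southern hemisphere.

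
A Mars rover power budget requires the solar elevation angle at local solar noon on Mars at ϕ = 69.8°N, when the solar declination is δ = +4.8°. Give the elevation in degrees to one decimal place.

25.0°

At local noon the hour angle is zero, so the zenith angle equals |ϕ − δ| = |+69.8° − (+4.800°)| = 65.000°.
Elevation = 90° − 65.000° = 25.0°.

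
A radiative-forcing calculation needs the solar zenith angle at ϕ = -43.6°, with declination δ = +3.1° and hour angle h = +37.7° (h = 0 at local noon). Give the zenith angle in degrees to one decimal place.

θ_z = 57.7°

cos θ_z = sin ϕ sin δ + cos ϕ cos δ cos h = -0.037294 + 0.572143 = 0.534849.
θ_z = arccos(0.534849) = 57.7°.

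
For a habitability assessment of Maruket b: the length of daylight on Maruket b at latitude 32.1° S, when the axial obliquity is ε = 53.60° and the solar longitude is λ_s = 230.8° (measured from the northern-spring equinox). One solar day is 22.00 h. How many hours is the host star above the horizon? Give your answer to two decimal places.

Solar declination: sin δ = sin ε · sin λ_s = sin 53.60° × sin 230.8° = -0.62375, so δ = -38.590°.
cos H₀ = −tan φ · tan δ = −tan(-32.1°) × tan(-38.590°) = -0.5006, so H₀ = 2.0951 rad = 120.04°.
Daylight = 2H₀/(2π) × 22.00 h = (2.0951/π) × 22.00 = 14.67 h.

14.67 h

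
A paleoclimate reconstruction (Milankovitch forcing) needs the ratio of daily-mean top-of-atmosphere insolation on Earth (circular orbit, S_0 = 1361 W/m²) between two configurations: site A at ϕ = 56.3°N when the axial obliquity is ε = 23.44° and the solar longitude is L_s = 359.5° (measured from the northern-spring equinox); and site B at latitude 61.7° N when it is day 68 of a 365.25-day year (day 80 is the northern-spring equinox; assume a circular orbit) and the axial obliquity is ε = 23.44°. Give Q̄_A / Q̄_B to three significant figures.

— Configuration A (ϕ=+56.3°):
Solar declination: sin δ = sin ε · sin L_s = sin 23.44° × sin 359.5° = -0.00347, so δ = -0.199°.
cos h₀ = −tan(+56.3°) tan(-0.199°) = 0.0052, h₀ = 1.5656 rad.
Bracket: h₀ sin ϕ sin δ + cos ϕ cos δ sin h₀ = 1.5656×0.83195×-0.00347 + 0.55484×0.99999×0.99999 = -0.004520 + 0.554829 = 0.550309.
Q̄ = (S_0/π) × [bracket] = (1361/π) × 0.550309 = 238.40 W/m².
— Configuration B (ϕ=+61.7°):
Solar longitude: L_s = 360° × (68 − 80)/365.25 = -11.828°, i.e. -11.828° + 360° = 348.172°.
sin δ = sin 23.44° × sin 348.172° = -0.08153, so δ = -4.677°.
cos h₀ = −tan(+61.7°) tan(-4.677°) = 0.1519, h₀ = 1.4183 rad.
Bracket: h₀ sin ϕ sin δ + cos ϕ cos δ sin h₀ = 1.4183×0.88048×-0.08153 + 0.47409×0.99667×0.98839 = -0.101813 + 0.467025 = 0.365212.
Q̄ = (S_0/π) × [bracket] = (1361/π) × 0.365212 = 158.22 W/m².
Ratio Q̄_A / Q̄_B = 238.40 / 158.22 = 1.507.

Q̄_A / Q̄_B ≈ 1.51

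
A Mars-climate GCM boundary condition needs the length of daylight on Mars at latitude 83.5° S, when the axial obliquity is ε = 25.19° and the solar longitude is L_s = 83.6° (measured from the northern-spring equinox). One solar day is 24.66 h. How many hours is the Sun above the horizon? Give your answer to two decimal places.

0.00 h

Solar declination: sin δ = sin ε · sin L_s = sin 25.19° × sin 83.6° = 0.42297, so δ = +25.022°.
cos h₀ = −tan ϕ · tan δ = 4.0969 ≥ 1, so the Sun never rises (polar night) and h₀ = 0.
Daylight = 2h₀/(2π) × 24.66 h = (0.0000/π) × 24.66 = 0.00 h.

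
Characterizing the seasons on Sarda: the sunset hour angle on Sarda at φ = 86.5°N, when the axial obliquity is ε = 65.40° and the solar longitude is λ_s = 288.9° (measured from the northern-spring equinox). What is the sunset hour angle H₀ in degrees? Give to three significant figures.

H₀ = 0.00°

Solar declination: sin δ = sin ε · sin λ_s = sin 65.40° × sin 288.9° = -0.86021, so δ = -59.341°.
cos H₀ = −tan φ · tan δ = 27.5809 ≥ 1, so the host star never rises (polar night) and H₀ = 0.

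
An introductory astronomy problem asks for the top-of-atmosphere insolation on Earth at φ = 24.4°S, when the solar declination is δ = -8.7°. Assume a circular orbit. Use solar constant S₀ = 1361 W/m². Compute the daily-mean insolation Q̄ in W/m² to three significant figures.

cos H₀ = −tan(-24.4°) tan(-8.700°) = -0.0694, H₀ = 1.6403 rad.
Bracket: H₀ sin φ sin δ + cos φ cos δ sin H₀ = 1.6403×-0.41310×-0.15126 + 0.91068×0.98849×0.99759 = 0.102495 + 0.898029 = 1.000524.
Q̄ = (S₀/π) × [bracket] = (1361/π) × 1.000524 = 433.4 W/m².

Q̄ ≈ 433 W/m²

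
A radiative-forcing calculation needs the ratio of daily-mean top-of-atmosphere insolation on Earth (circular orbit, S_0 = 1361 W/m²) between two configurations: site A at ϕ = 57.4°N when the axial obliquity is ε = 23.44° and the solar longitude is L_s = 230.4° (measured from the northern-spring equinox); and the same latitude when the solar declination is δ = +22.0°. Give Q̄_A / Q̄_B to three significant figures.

— Configuration A (ϕ=+57.4°):
Solar declination: sin δ = sin ε · sin L_s = sin 23.44° × sin 230.4° = -0.30650, so δ = -17.849°.
cos h₀ = −tan(+57.4°) tan(-17.849°) = 0.5035, h₀ = 1.0432 rad.
Bracket: h₀ sin ϕ sin δ + cos ϕ cos δ sin h₀ = 1.0432×0.84245×-0.30650 + 0.53877×0.95187×0.86400 = -0.269366 + 0.443093 = 0.173727.
Q̄ = (S_0/π) × [bracket] = (1361/π) × 0.173727 = 75.262 W/m².
— Configuration B (ϕ=+57.4°):
cos h₀ = −tan(+57.4°) tan(+22.000°) = -0.6318, h₀ = 2.2546 rad.
Bracket: h₀ sin ϕ sin δ + cos ϕ cos δ sin h₀ = 2.2546×0.84245×0.37461 + 0.53877×0.92718×0.77517 = 0.711530 + 0.387226 = 1.098756.
Q̄ = (S_0/π) × [bracket] = (1361/π) × 1.098756 = 476.00 W/m².
Ratio Q̄_A / Q̄_B = 75.262 / 476.00 = 0.1581.

Q̄_A / Q̄_B ≈ 0.158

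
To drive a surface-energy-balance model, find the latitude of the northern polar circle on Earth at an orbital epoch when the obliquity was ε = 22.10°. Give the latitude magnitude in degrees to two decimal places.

67.90°

The polar circle is the lowest latitude that experiences at least one full rotation of continuous daylight at the northern-summer solstice; it lies at |ϕ| = 90° − ε = 90° − 22.10° = 67.90°.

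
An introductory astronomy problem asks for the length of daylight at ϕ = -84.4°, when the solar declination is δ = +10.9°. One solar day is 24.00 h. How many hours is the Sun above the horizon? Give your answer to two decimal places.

0.00 h

cos h₀ = −tan ϕ · tan δ = 1.9640 ≥ 1, so the Sun never rises (polar night) and h₀ = 0.
Daylight = 2h₀/(2π) × 24.00 h = (0.0000/π) × 24.00 = 0.00 h.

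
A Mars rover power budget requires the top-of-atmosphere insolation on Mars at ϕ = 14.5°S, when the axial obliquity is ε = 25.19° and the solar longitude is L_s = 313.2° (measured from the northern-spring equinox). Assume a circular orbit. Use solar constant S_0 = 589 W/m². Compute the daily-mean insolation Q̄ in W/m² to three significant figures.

Q̄ ≈ 196 W/m²

Solar declination: sin δ = sin ε · sin L_s = sin 25.19° × sin 313.2° = -0.31026, so δ = -18.075°.
cos h₀ = −tan(-14.5°) tan(-18.075°) = -0.0844, h₀ = 1.6553 rad.
Bracket: h₀ sin ϕ sin δ + cos ϕ cos δ sin h₀ = 1.6553×-0.25038×-0.31026 + 0.96815×0.95065×0.99643 = 0.128589 + 0.917086 = 1.045675.
Q̄ = (S_0/π) × [bracket] = (589/π) × 1.045675 = 196.0 W/m².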